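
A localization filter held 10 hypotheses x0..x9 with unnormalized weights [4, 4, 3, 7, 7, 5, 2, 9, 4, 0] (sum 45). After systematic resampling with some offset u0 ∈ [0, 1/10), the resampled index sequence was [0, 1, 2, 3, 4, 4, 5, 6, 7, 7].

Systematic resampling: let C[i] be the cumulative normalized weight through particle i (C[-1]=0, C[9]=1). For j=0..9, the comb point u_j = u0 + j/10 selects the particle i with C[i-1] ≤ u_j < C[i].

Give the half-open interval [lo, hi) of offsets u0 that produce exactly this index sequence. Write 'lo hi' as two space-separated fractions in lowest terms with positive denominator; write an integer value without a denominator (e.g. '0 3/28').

C = [4/45, 8/45, 11/45, 2/5, 5/9, 2/3, 32/45, 41/45, 1, 1]
j=0 picked index 0: u0 ∈ [0, 4/45)
j=1 picked index 1: u0 ∈ [-1/90, 7/90)
j=2 picked index 2: u0 ∈ [-1/45, 2/45)
j=3 picked index 3: u0 ∈ [-1/18, 1/10)
j=4 picked index 4: u0 ∈ [0, 7/45)
j=5 picked index 4: u0 ∈ [-1/10, 1/18)
j=6 picked index 5: u0 ∈ [-2/45, 1/15)
j=7 picked index 6: u0 ∈ [-1/30, 1/90)
j=8 picked index 7: u0 ∈ [-4/45, 1/9)
j=9 picked index 7: u0 ∈ [-17/90, 1/90)
intersection: [0, 1/90)

0 1/90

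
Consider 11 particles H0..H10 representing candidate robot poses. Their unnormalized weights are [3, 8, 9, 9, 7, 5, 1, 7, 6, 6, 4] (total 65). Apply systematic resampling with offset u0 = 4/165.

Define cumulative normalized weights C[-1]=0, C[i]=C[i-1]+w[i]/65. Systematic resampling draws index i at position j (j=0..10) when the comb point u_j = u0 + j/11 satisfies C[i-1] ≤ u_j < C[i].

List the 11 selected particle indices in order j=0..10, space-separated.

C = [3/65, 11/65, 4/13, 29/65, 36/65, 41/65, 42/65, 49/65, 11/13, 61/65, 1]
j=0: u_0=4/165 ∈ [0, 3/65) → index 0
j=1: u_1=19/165 ∈ [3/65, 11/65) → index 1
j=2: u_2=34/165 ∈ [11/65, 4/13) → index 2
j=3: u_3=49/165 ∈ [11/65, 4/13) → index 2
j=4: u_4=64/165 ∈ [4/13, 29/65) → index 3
j=5: u_5=79/165 ∈ [29/65, 36/65) → index 4
j=6: u_6=94/165 ∈ [36/65, 41/65) → index 5
j=7: u_7=109/165 ∈ [42/65, 49/65) → index 7
j=8: u_8=124/165 ∈ [42/65, 49/65) → index 7
j=9: u_9=139/165 ∈ [49/65, 11/13) → index 8
j=10: u_10=14/15 ∈ [11/13, 61/65) → index 9

0 1 2 2 3 4 5 7 7 8 9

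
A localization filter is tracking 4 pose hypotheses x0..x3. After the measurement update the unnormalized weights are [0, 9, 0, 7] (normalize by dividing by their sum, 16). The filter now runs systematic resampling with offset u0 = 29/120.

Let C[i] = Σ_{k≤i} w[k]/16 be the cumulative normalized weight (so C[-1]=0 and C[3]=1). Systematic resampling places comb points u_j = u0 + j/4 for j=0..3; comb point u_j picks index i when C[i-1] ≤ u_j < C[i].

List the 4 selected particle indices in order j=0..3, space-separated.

1 1 3 3

C = [0, 9/16, 9/16, 1]
j=0: u_0=29/120 ∈ [0, 9/16) → index 1
j=1: u_1=59/120 ∈ [0, 9/16) → index 1
j=2: u_2=89/120 ∈ [9/16, 1) → index 3
j=3: u_3=119/120 ∈ [9/16, 1) → index 3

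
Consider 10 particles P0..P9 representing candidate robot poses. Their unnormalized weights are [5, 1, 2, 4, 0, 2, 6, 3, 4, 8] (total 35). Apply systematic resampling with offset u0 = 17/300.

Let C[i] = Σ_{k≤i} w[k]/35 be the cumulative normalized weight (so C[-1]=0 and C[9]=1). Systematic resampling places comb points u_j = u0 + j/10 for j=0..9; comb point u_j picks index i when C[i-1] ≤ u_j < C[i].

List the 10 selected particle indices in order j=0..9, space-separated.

0 1 3 5 6 6 7 8 9 9

C = [1/7, 6/35, 8/35, 12/35, 12/35, 2/5, 4/7, 23/35, 27/35, 1]
j=0: u_0=17/300 ∈ [0, 1/7) → index 0
j=1: u_1=47/300 ∈ [1/7, 6/35) → index 1
j=2: u_2=77/300 ∈ [8/35, 12/35) → index 3
j=3: u_3=107/300 ∈ [12/35, 2/5) → index 5
j=4: u_4=137/300 ∈ [2/5, 4/7) → index 6
j=5: u_5=167/300 ∈ [2/5, 4/7) → index 6
j=6: u_6=197/300 ∈ [4/7, 23/35) → index 7
j=7: u_7=227/300 ∈ [23/35, 27/35) → index 8
j=8: u_8=257/300 ∈ [27/35, 1) → index 9
j=9: u_9=287/300 ∈ [27/35, 1) → index 9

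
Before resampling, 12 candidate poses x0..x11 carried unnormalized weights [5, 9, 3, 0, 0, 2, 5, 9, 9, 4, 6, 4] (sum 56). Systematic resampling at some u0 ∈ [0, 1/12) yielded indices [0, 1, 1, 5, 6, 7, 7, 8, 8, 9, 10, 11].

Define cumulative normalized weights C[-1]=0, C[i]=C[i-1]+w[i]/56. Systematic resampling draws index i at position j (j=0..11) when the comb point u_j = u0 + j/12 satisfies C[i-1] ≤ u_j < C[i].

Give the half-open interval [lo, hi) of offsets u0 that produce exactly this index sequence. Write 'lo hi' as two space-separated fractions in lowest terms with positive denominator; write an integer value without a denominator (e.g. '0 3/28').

3/56 1/14

C = [5/56, 1/4, 17/56, 17/56, 17/56, 19/56, 3/7, 33/56, 3/4, 23/28, 13/14, 1]
j=0 picked index 0: u0 ∈ [0, 5/56)
j=1 picked index 1: u0 ∈ [1/168, 1/6)
j=2 picked index 1: u0 ∈ [-13/168, 1/12)
j=3 picked index 5: u0 ∈ [3/56, 5/56)
j=4 picked index 6: u0 ∈ [1/168, 2/21)
j=5 picked index 7: u0 ∈ [1/84, 29/168)
j=6 picked index 7: u0 ∈ [-1/14, 5/56)
j=7 picked index 8: u0 ∈ [1/168, 1/6)
j=8 picked index 8: u0 ∈ [-13/168, 1/12)
j=9 picked index 9: u0 ∈ [0, 1/14)
j=10 picked index 10: u0 ∈ [-1/84, 2/21)
j=11 picked index 11: u0 ∈ [1/84, 1/12)
intersection: [3/56, 1/14)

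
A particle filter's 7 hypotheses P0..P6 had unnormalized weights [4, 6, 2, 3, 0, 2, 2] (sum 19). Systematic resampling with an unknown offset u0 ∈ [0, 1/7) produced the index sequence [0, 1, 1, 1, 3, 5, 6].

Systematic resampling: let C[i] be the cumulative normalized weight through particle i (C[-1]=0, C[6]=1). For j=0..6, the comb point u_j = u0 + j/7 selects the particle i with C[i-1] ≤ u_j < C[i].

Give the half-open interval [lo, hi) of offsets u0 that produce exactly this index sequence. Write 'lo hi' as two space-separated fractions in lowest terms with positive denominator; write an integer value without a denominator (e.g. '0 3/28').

10/133 13/133

C = [4/19, 10/19, 12/19, 15/19, 15/19, 17/19, 1]
j=0 picked index 0: u0 ∈ [0, 4/19)
j=1 picked index 1: u0 ∈ [9/133, 51/133)
j=2 picked index 1: u0 ∈ [-10/133, 32/133)
j=3 picked index 1: u0 ∈ [-29/133, 13/133)
j=4 picked index 3: u0 ∈ [8/133, 29/133)
j=5 picked index 5: u0 ∈ [10/133, 24/133)
j=6 picked index 6: u0 ∈ [5/133, 1/7)
intersection: [10/133, 13/133)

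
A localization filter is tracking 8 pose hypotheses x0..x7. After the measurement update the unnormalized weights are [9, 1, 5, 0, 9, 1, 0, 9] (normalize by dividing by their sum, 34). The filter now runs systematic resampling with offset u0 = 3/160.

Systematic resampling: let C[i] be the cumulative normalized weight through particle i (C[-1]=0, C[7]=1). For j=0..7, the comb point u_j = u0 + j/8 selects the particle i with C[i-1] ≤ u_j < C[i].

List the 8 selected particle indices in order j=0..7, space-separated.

0 0 1 2 4 4 7 7

C = [9/34, 5/17, 15/34, 15/34, 12/17, 25/34, 25/34, 1]
j=0: u_0=3/160 ∈ [0, 9/34) → index 0
j=1: u_1=23/160 ∈ [0, 9/34) → index 0
j=2: u_2=43/160 ∈ [9/34, 5/17) → index 1
j=3: u_3=63/160 ∈ [5/17, 15/34) → index 2
j=4: u_4=83/160 ∈ [15/34, 12/17) → index 4
j=5: u_5=103/160 ∈ [15/34, 12/17) → index 4
j=6: u_6=123/160 ∈ [25/34, 1) → index 7
j=7: u_7=143/160 ∈ [25/34, 1) → index 7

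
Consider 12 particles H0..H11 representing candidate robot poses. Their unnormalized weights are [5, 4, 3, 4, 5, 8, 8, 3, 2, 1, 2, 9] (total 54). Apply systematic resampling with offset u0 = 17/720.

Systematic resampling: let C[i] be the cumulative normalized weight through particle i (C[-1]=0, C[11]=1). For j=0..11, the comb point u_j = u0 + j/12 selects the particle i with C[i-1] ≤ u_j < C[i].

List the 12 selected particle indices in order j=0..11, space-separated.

C = [5/54, 1/6, 2/9, 8/27, 7/18, 29/54, 37/54, 20/27, 7/9, 43/54, 5/6, 1]
j=0: u_0=17/720 ∈ [0, 5/54) → index 0
j=1: u_1=77/720 ∈ [5/54, 1/6) → index 1
j=2: u_2=137/720 ∈ [1/6, 2/9) → index 2
j=3: u_3=197/720 ∈ [2/9, 8/27) → index 3
j=4: u_4=257/720 ∈ [8/27, 7/18) → index 4
j=5: u_5=317/720 ∈ [7/18, 29/54) → index 5
j=6: u_6=377/720 ∈ [7/18, 29/54) → index 5
j=7: u_7=437/720 ∈ [29/54, 37/54) → index 6
j=8: u_8=497/720 ∈ [37/54, 20/27) → index 7
j=9: u_9=557/720 ∈ [20/27, 7/9) → index 8
j=10: u_10=617/720 ∈ [5/6, 1) → index 11
j=11: u_11=677/720 ∈ [5/6, 1) → index 11

0 1 2 3 4 5 5 6 7 8 11 11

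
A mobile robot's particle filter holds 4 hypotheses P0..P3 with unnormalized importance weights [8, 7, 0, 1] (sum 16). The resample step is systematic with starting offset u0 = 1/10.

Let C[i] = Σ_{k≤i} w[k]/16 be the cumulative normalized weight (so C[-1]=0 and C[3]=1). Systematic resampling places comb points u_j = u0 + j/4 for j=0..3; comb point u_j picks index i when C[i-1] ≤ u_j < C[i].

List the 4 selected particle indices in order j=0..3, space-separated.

C = [1/2, 15/16, 15/16, 1]
j=0: u_0=1/10 ∈ [0, 1/2) → index 0
j=1: u_1=7/20 ∈ [0, 1/2) → index 0
j=2: u_2=3/5 ∈ [1/2, 15/16) → index 1
j=3: u_3=17/20 ∈ [1/2, 15/16) → index 1

0 0 1 1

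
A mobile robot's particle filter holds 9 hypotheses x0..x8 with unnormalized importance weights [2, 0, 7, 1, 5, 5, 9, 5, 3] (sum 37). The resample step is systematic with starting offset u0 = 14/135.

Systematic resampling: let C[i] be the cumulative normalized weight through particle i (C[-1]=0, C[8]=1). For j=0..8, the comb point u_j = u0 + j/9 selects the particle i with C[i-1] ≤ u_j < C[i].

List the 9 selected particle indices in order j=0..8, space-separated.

C = [2/37, 2/37, 9/37, 10/37, 15/37, 20/37, 29/37, 34/37, 1]
j=0: u_0=14/135 ∈ [2/37, 9/37) → index 2
j=1: u_1=29/135 ∈ [2/37, 9/37) → index 2
j=2: u_2=44/135 ∈ [10/37, 15/37) → index 4
j=3: u_3=59/135 ∈ [15/37, 20/37) → index 5
j=4: u_4=74/135 ∈ [20/37, 29/37) → index 6
j=5: u_5=89/135 ∈ [20/37, 29/37) → index 6
j=6: u_6=104/135 ∈ [20/37, 29/37) → index 6
j=7: u_7=119/135 ∈ [29/37, 34/37) → index 7
j=8: u_8=134/135 ∈ [34/37, 1) → index 8

2 2 4 5 6 6 6 7 8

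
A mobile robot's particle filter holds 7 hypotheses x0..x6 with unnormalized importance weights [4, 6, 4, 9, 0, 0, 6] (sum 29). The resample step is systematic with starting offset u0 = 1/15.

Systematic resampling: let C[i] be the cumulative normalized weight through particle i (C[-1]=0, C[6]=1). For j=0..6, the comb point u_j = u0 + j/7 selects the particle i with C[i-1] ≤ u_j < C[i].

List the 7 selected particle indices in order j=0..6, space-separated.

0 1 2 3 3 3 6

C = [4/29, 10/29, 14/29, 23/29, 23/29, 23/29, 1]
j=0: u_0=1/15 ∈ [0, 4/29) → index 0
j=1: u_1=22/105 ∈ [4/29, 10/29) → index 1
j=2: u_2=37/105 ∈ [10/29, 14/29) → index 2
j=3: u_3=52/105 ∈ [14/29, 23/29) → index 3
j=4: u_4=67/105 ∈ [14/29, 23/29) → index 3
j=5: u_5=82/105 ∈ [14/29, 23/29) → index 3
j=6: u_6=97/105 ∈ [23/29, 1) → index 6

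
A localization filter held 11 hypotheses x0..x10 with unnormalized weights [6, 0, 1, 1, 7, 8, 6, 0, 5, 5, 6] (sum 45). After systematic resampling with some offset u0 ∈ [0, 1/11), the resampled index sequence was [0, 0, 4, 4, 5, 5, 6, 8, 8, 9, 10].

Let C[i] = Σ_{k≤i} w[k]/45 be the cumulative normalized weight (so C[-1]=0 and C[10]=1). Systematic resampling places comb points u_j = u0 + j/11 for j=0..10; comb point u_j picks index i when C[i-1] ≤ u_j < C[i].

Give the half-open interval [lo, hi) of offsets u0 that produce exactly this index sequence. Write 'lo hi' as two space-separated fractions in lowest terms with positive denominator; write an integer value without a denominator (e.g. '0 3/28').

C = [2/15, 2/15, 7/45, 8/45, 1/3, 23/45, 29/45, 29/45, 34/45, 13/15, 1]
j=0 picked index 0: u0 ∈ [0, 2/15)
j=1 picked index 0: u0 ∈ [-1/11, 7/165)
j=2 picked index 4: u0 ∈ [-2/495, 5/33)
j=3 picked index 4: u0 ∈ [-47/495, 2/33)
j=4 picked index 5: u0 ∈ [-1/33, 73/495)
j=5 picked index 5: u0 ∈ [-4/33, 28/495)
j=6 picked index 6: u0 ∈ [-17/495, 49/495)
j=7 picked index 8: u0 ∈ [4/495, 59/495)
j=8 picked index 8: u0 ∈ [-41/495, 14/495)
j=9 picked index 9: u0 ∈ [-31/495, 8/165)
j=10 picked index 10: u0 ∈ [-7/165, 1/11)
intersection: [4/495, 14/495)

4/495 14/495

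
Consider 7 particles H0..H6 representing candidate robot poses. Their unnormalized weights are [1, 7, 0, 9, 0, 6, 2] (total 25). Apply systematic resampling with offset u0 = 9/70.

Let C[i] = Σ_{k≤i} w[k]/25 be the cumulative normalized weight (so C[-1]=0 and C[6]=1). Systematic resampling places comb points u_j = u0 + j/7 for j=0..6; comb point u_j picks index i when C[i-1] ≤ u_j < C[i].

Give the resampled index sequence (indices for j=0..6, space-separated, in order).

1 1 3 3 5 5 6

C = [1/25, 8/25, 8/25, 17/25, 17/25, 23/25, 1]
j=0: u_0=9/70 ∈ [1/25, 8/25) → index 1
j=1: u_1=19/70 ∈ [1/25, 8/25) → index 1
j=2: u_2=29/70 ∈ [8/25, 17/25) → index 3
j=3: u_3=39/70 ∈ [8/25, 17/25) → index 3
j=4: u_4=7/10 ∈ [17/25, 23/25) → index 5
j=5: u_5=59/70 ∈ [17/25, 23/25) → index 5
j=6: u_6=69/70 ∈ [23/25, 1) → index 6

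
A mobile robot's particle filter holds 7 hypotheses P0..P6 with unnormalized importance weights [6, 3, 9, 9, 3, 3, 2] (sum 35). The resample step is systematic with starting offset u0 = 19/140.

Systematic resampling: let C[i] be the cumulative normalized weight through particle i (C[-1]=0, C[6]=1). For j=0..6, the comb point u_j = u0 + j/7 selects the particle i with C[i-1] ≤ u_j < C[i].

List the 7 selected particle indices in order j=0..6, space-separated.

0 2 2 3 3 4 6

C = [6/35, 9/35, 18/35, 27/35, 6/7, 33/35, 1]
j=0: u_0=19/140 ∈ [0, 6/35) → index 0
j=1: u_1=39/140 ∈ [9/35, 18/35) → index 2
j=2: u_2=59/140 ∈ [9/35, 18/35) → index 2
j=3: u_3=79/140 ∈ [18/35, 27/35) → index 3
j=4: u_4=99/140 ∈ [18/35, 27/35) → index 3
j=5: u_5=17/20 ∈ [27/35, 6/7) → index 4
j=6: u_6=139/140 ∈ [33/35, 1) → index 6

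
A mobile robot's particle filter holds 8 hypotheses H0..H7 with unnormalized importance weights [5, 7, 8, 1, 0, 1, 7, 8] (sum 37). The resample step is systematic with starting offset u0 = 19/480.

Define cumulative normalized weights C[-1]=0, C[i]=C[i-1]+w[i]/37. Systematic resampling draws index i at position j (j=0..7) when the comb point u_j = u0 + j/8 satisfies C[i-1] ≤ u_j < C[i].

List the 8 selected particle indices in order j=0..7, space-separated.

0 1 1 2 2 6 7 7

C = [5/37, 12/37, 20/37, 21/37, 21/37, 22/37, 29/37, 1]
j=0: u_0=19/480 ∈ [0, 5/37) → index 0
j=1: u_1=79/480 ∈ [5/37, 12/37) → index 1
j=2: u_2=139/480 ∈ [5/37, 12/37) → index 1
j=3: u_3=199/480 ∈ [12/37, 20/37) → index 2
j=4: u_4=259/480 ∈ [12/37, 20/37) → index 2
j=5: u_5=319/480 ∈ [22/37, 29/37) → index 6
j=6: u_6=379/480 ∈ [29/37, 1) → index 7
j=7: u_7=439/480 ∈ [29/37, 1) → index 7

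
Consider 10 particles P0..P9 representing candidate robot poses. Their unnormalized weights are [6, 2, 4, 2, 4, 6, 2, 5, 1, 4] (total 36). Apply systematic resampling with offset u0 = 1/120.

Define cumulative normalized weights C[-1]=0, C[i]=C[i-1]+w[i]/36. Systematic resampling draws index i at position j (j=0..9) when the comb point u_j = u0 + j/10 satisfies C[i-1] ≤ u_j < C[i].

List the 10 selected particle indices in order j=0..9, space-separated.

0 0 1 2 4 5 5 6 7 9

C = [1/6, 2/9, 1/3, 7/18, 1/2, 2/3, 13/18, 31/36, 8/9, 1]
j=0: u_0=1/120 ∈ [0, 1/6) → index 0
j=1: u_1=13/120 ∈ [0, 1/6) → index 0
j=2: u_2=5/24 ∈ [1/6, 2/9) → index 1
j=3: u_3=37/120 ∈ [2/9, 1/3) → index 2
j=4: u_4=49/120 ∈ [7/18, 1/2) → index 4
j=5: u_5=61/120 ∈ [1/2, 2/3) → index 5
j=6: u_6=73/120 ∈ [1/2, 2/3) → index 5
j=7: u_7=17/24 ∈ [2/3, 13/18) → index 6
j=8: u_8=97/120 ∈ [13/18, 31/36) → index 7
j=9: u_9=109/120 ∈ [8/9, 1) → index 9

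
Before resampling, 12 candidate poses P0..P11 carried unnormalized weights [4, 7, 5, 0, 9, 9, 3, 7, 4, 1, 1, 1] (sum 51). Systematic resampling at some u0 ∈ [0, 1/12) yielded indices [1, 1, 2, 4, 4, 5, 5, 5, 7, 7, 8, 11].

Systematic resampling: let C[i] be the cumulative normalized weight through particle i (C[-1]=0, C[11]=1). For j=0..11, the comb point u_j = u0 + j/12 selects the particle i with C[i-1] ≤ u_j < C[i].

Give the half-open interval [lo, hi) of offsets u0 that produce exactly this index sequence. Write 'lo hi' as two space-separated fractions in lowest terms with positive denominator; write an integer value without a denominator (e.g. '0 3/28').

C = [4/51, 11/51, 16/51, 16/51, 25/51, 2/3, 37/51, 44/51, 16/17, 49/51, 50/51, 1]
j=0 picked index 1: u0 ∈ [4/51, 11/51)
j=1 picked index 1: u0 ∈ [-1/204, 9/68)
j=2 picked index 2: u0 ∈ [5/102, 5/34)
j=3 picked index 4: u0 ∈ [13/204, 49/204)
j=4 picked index 4: u0 ∈ [-1/51, 8/51)
j=5 picked index 5: u0 ∈ [5/68, 1/4)
j=6 picked index 5: u0 ∈ [-1/102, 1/6)
j=7 picked index 5: u0 ∈ [-19/204, 1/12)
j=8 picked index 7: u0 ∈ [1/17, 10/51)
j=9 picked index 7: u0 ∈ [-5/204, 23/204)
j=10 picked index 8: u0 ∈ [1/34, 11/102)
j=11 picked index 11: u0 ∈ [13/204, 1/12)
intersection: [4/51, 1/12)

4/51 1/12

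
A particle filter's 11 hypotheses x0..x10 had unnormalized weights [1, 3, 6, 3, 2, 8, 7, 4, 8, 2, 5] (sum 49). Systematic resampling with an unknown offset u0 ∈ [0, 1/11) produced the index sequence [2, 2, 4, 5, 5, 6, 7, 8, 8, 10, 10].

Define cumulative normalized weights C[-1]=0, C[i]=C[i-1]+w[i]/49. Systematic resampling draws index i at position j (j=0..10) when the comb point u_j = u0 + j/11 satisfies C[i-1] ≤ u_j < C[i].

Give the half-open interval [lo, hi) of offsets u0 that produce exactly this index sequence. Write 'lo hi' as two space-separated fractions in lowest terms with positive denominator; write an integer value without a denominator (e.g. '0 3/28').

45/539 1/11

C = [1/49, 4/49, 10/49, 13/49, 15/49, 23/49, 30/49, 34/49, 6/7, 44/49, 1]
j=0 picked index 2: u0 ∈ [4/49, 10/49)
j=1 picked index 2: u0 ∈ [-5/539, 61/539)
j=2 picked index 4: u0 ∈ [45/539, 67/539)
j=3 picked index 5: u0 ∈ [18/539, 106/539)
j=4 picked index 5: u0 ∈ [-31/539, 57/539)
j=5 picked index 6: u0 ∈ [8/539, 85/539)
j=6 picked index 7: u0 ∈ [36/539, 80/539)
j=7 picked index 8: u0 ∈ [31/539, 17/77)
j=8 picked index 8: u0 ∈ [-18/539, 10/77)
j=9 picked index 10: u0 ∈ [43/539, 2/11)
j=10 picked index 10: u0 ∈ [-6/539, 1/11)
intersection: [45/539, 1/11)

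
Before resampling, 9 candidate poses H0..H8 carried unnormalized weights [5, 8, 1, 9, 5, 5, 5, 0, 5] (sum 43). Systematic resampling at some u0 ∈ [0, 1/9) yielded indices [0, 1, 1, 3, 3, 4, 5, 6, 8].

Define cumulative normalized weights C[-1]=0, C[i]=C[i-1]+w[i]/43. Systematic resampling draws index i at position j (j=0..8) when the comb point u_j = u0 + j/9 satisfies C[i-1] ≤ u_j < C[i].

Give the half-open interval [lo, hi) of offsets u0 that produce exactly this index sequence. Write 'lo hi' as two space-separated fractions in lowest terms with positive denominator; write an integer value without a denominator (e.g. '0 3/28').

C = [5/43, 13/43, 14/43, 23/43, 28/43, 33/43, 38/43, 38/43, 1]
j=0 picked index 0: u0 ∈ [0, 5/43)
j=1 picked index 1: u0 ∈ [2/387, 74/387)
j=2 picked index 1: u0 ∈ [-41/387, 31/387)
j=3 picked index 3: u0 ∈ [-1/129, 26/129)
j=4 picked index 3: u0 ∈ [-46/387, 35/387)
j=5 picked index 4: u0 ∈ [-8/387, 37/387)
j=6 picked index 5: u0 ∈ [-2/129, 13/129)
j=7 picked index 6: u0 ∈ [-4/387, 41/387)
j=8 picked index 8: u0 ∈ [-2/387, 1/9)
intersection: [2/387, 31/387)

2/387 31/387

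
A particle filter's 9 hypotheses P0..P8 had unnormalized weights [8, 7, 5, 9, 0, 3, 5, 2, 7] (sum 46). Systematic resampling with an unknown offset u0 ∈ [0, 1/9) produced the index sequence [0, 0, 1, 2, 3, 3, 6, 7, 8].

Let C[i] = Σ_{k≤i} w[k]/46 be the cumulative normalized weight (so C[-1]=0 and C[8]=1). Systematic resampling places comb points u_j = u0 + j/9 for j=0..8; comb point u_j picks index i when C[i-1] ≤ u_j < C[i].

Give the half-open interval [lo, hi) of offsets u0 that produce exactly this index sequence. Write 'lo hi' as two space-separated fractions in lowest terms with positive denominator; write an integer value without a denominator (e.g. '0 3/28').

2/69 13/207

C = [4/23, 15/46, 10/23, 29/46, 29/46, 16/23, 37/46, 39/46, 1]
j=0 picked index 0: u0 ∈ [0, 4/23)
j=1 picked index 0: u0 ∈ [-1/9, 13/207)
j=2 picked index 1: u0 ∈ [-10/207, 43/414)
j=3 picked index 2: u0 ∈ [-1/138, 7/69)
j=4 picked index 3: u0 ∈ [-2/207, 77/414)
j=5 picked index 3: u0 ∈ [-25/207, 31/414)
j=6 picked index 6: u0 ∈ [2/69, 19/138)
j=7 picked index 7: u0 ∈ [11/414, 29/414)
j=8 picked index 8: u0 ∈ [-17/414, 1/9)
intersection: [2/69, 13/207)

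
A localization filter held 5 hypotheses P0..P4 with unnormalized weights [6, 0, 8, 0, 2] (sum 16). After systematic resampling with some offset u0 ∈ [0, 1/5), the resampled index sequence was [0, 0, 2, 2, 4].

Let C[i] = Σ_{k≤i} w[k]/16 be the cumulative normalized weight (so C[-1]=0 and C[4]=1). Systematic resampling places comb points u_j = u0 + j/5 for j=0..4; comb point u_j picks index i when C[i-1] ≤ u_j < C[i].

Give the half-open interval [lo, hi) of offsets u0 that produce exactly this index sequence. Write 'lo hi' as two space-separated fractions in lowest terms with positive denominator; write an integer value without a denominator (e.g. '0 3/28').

3/40 7/40

C = [3/8, 3/8, 7/8, 7/8, 1]
j=0 picked index 0: u0 ∈ [0, 3/8)
j=1 picked index 0: u0 ∈ [-1/5, 7/40)
j=2 picked index 2: u0 ∈ [-1/40, 19/40)
j=3 picked index 2: u0 ∈ [-9/40, 11/40)
j=4 picked index 4: u0 ∈ [3/40, 1/5)
intersection: [3/40, 7/40)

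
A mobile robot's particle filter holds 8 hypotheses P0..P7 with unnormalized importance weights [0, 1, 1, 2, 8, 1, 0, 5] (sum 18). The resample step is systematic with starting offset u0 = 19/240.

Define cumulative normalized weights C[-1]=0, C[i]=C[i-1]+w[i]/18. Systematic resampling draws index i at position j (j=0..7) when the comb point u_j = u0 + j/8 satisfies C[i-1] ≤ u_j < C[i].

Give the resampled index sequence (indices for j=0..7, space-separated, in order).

2 3 4 4 4 5 7 7

C = [0, 1/18, 1/9, 2/9, 2/3, 13/18, 13/18, 1]
j=0: u_0=19/240 ∈ [1/18, 1/9) → index 2
j=1: u_1=49/240 ∈ [1/9, 2/9) → index 3
j=2: u_2=79/240 ∈ [2/9, 2/3) → index 4
j=3: u_3=109/240 ∈ [2/9, 2/3) → index 4
j=4: u_4=139/240 ∈ [2/9, 2/3) → index 4
j=5: u_5=169/240 ∈ [2/3, 13/18) → index 5
j=6: u_6=199/240 ∈ [13/18, 1) → index 7
j=7: u_7=229/240 ∈ [13/18, 1) → index 7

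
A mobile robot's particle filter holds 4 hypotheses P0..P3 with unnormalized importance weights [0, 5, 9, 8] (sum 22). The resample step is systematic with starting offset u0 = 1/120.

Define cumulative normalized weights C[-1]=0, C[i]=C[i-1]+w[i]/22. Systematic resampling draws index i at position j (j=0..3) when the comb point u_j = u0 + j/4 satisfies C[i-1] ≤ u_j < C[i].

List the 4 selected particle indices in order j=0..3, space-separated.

C = [0, 5/22, 7/11, 1]
j=0: u_0=1/120 ∈ [0, 5/22) → index 1
j=1: u_1=31/120 ∈ [5/22, 7/11) → index 2
j=2: u_2=61/120 ∈ [5/22, 7/11) → index 2
j=3: u_3=91/120 ∈ [7/11, 1) → index 3

1 2 2 3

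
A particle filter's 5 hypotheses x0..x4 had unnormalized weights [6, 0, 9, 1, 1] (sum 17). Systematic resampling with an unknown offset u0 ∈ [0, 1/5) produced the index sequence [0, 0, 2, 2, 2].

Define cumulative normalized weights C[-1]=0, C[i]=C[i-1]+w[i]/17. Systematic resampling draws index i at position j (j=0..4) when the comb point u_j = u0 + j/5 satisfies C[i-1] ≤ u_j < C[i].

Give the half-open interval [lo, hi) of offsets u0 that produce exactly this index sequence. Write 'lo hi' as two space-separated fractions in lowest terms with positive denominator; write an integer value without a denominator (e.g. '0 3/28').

0 7/85

C = [6/17, 6/17, 15/17, 16/17, 1]
j=0 picked index 0: u0 ∈ [0, 6/17)
j=1 picked index 0: u0 ∈ [-1/5, 13/85)
j=2 picked index 2: u0 ∈ [-4/85, 41/85)
j=3 picked index 2: u0 ∈ [-21/85, 24/85)
j=4 picked index 2: u0 ∈ [-38/85, 7/85)
intersection: [0, 7/85)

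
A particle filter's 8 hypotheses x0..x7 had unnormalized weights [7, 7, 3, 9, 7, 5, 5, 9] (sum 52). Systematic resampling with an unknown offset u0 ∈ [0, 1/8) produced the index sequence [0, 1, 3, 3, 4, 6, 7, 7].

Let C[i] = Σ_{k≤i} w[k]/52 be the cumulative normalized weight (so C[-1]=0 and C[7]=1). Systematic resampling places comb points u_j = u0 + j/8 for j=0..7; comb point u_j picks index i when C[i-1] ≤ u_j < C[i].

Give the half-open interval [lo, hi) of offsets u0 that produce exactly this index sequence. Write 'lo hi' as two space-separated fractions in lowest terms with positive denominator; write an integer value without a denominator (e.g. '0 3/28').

C = [7/52, 7/26, 17/52, 1/2, 33/52, 19/26, 43/52, 1]
j=0 picked index 0: u0 ∈ [0, 7/52)
j=1 picked index 1: u0 ∈ [1/104, 15/104)
j=2 picked index 3: u0 ∈ [1/13, 1/4)
j=3 picked index 3: u0 ∈ [-5/104, 1/8)
j=4 picked index 4: u0 ∈ [0, 7/52)
j=5 picked index 6: u0 ∈ [11/104, 21/104)
j=6 picked index 7: u0 ∈ [1/13, 1/4)
j=7 picked index 7: u0 ∈ [-5/104, 1/8)
intersection: [11/104, 1/8)

11/104 1/8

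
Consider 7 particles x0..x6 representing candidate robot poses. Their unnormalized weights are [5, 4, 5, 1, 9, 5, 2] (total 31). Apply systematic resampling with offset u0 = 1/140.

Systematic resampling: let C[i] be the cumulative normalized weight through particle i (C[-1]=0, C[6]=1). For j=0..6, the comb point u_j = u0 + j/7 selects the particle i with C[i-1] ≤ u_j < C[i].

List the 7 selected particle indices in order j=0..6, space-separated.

C = [5/31, 9/31, 14/31, 15/31, 24/31, 29/31, 1]
j=0: u_0=1/140 ∈ [0, 5/31) → index 0
j=1: u_1=3/20 ∈ [0, 5/31) → index 0
j=2: u_2=41/140 ∈ [9/31, 14/31) → index 2
j=3: u_3=61/140 ∈ [9/31, 14/31) → index 2
j=4: u_4=81/140 ∈ [15/31, 24/31) → index 4
j=5: u_5=101/140 ∈ [15/31, 24/31) → index 4
j=6: u_6=121/140 ∈ [24/31, 29/31) → index 5

0 0 2 2 4 4 5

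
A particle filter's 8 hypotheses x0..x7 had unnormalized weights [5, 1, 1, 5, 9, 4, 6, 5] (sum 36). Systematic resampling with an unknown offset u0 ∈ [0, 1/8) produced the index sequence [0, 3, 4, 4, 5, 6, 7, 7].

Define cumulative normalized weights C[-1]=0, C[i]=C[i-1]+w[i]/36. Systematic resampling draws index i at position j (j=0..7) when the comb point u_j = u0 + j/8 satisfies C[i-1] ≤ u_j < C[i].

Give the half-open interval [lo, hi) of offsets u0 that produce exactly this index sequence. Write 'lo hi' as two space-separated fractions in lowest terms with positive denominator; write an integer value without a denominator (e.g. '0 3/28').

C = [5/36, 1/6, 7/36, 1/3, 7/12, 25/36, 31/36, 1]
j=0 picked index 0: u0 ∈ [0, 5/36)
j=1 picked index 3: u0 ∈ [5/72, 5/24)
j=2 picked index 4: u0 ∈ [1/12, 1/3)
j=3 picked index 4: u0 ∈ [-1/24, 5/24)
j=4 picked index 5: u0 ∈ [1/12, 7/36)
j=5 picked index 6: u0 ∈ [5/72, 17/72)
j=6 picked index 7: u0 ∈ [1/9, 1/4)
j=7 picked index 7: u0 ∈ [-1/72, 1/8)
intersection: [1/9, 1/8)

1/9 1/8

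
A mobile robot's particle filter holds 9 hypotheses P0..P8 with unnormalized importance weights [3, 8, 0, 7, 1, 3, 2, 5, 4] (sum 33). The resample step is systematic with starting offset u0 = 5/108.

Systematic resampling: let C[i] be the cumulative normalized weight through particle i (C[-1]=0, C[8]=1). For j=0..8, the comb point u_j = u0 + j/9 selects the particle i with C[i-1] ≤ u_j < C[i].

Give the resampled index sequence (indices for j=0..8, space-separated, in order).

0 1 1 3 3 5 6 7 8

C = [1/11, 1/3, 1/3, 6/11, 19/33, 2/3, 8/11, 29/33, 1]
j=0: u_0=5/108 ∈ [0, 1/11) → index 0
j=1: u_1=17/108 ∈ [1/11, 1/3) → index 1
j=2: u_2=29/108 ∈ [1/11, 1/3) → index 1
j=3: u_3=41/108 ∈ [1/3, 6/11) → index 3
j=4: u_4=53/108 ∈ [1/3, 6/11) → index 3
j=5: u_5=65/108 ∈ [19/33, 2/3) → index 5
j=6: u_6=77/108 ∈ [2/3, 8/11) → index 6
j=7: u_7=89/108 ∈ [8/11, 29/33) → index 7
j=8: u_8=101/108 ∈ [29/33, 1) → index 8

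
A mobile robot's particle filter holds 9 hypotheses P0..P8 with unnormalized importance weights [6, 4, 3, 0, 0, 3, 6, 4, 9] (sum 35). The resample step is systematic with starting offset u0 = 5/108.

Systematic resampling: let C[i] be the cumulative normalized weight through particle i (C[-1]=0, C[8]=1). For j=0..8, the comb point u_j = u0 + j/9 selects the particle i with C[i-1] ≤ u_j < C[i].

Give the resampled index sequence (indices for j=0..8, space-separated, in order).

C = [6/35, 2/7, 13/35, 13/35, 13/35, 16/35, 22/35, 26/35, 1]
j=0: u_0=5/108 ∈ [0, 6/35) → index 0
j=1: u_1=17/108 ∈ [0, 6/35) → index 0
j=2: u_2=29/108 ∈ [6/35, 2/7) → index 1
j=3: u_3=41/108 ∈ [13/35, 16/35) → index 5
j=4: u_4=53/108 ∈ [16/35, 22/35) → index 6
j=5: u_5=65/108 ∈ [16/35, 22/35) → index 6
j=6: u_6=77/108 ∈ [22/35, 26/35) → index 7
j=7: u_7=89/108 ∈ [26/35, 1) → index 8
j=8: u_8=101/108 ∈ [26/35, 1) → index 8

0 0 1 5 6 6 7 8 8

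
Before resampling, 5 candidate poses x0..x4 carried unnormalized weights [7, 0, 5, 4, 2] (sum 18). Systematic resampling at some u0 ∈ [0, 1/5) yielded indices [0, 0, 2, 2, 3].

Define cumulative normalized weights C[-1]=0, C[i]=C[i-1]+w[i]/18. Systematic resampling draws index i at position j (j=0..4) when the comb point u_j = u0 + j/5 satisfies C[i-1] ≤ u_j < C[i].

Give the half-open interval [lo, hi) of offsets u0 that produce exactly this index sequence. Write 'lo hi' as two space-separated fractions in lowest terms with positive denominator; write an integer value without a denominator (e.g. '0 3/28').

0 1/15

C = [7/18, 7/18, 2/3, 8/9, 1]
j=0 picked index 0: u0 ∈ [0, 7/18)
j=1 picked index 0: u0 ∈ [-1/5, 17/90)
j=2 picked index 2: u0 ∈ [-1/90, 4/15)
j=3 picked index 2: u0 ∈ [-19/90, 1/15)
j=4 picked index 3: u0 ∈ [-2/15, 4/45)
intersection: [0, 1/15)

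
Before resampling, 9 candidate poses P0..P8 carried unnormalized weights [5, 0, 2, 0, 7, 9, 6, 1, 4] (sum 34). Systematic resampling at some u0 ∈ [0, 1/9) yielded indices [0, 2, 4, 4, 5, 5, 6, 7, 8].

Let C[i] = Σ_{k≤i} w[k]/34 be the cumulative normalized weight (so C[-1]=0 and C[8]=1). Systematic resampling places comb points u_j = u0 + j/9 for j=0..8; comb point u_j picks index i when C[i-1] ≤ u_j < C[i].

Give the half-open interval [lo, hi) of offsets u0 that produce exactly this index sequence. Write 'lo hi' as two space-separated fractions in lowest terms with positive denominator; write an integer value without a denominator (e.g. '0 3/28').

23/306 4/51

C = [5/34, 5/34, 7/34, 7/34, 7/17, 23/34, 29/34, 15/17, 1]
j=0 picked index 0: u0 ∈ [0, 5/34)
j=1 picked index 2: u0 ∈ [11/306, 29/306)
j=2 picked index 4: u0 ∈ [-5/306, 29/153)
j=3 picked index 4: u0 ∈ [-13/102, 4/51)
j=4 picked index 5: u0 ∈ [-5/153, 71/306)
j=5 picked index 5: u0 ∈ [-22/153, 37/306)
j=6 picked index 6: u0 ∈ [1/102, 19/102)
j=7 picked index 7: u0 ∈ [23/306, 16/153)
j=8 picked index 8: u0 ∈ [-1/153, 1/9)
intersection: [23/306, 4/51)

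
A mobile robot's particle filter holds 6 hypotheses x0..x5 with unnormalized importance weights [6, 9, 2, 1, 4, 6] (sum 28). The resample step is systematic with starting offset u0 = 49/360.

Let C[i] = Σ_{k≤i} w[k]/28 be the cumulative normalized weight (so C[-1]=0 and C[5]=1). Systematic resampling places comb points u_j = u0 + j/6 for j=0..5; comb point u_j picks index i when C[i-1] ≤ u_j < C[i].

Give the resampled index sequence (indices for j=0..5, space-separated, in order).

C = [3/14, 15/28, 17/28, 9/14, 11/14, 1]
j=0: u_0=49/360 ∈ [0, 3/14) → index 0
j=1: u_1=109/360 ∈ [3/14, 15/28) → index 1
j=2: u_2=169/360 ∈ [3/14, 15/28) → index 1
j=3: u_3=229/360 ∈ [17/28, 9/14) → index 3
j=4: u_4=289/360 ∈ [11/14, 1) → index 5
j=5: u_5=349/360 ∈ [11/14, 1) → index 5

0 1 1 3 5 5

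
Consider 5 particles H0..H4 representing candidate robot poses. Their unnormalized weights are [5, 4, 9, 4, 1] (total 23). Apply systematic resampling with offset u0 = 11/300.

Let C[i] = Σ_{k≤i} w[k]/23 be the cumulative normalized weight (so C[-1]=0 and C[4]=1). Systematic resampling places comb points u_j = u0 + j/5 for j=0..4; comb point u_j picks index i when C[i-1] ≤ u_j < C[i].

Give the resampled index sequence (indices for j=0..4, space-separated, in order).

C = [5/23, 9/23, 18/23, 22/23, 1]
j=0: u_0=11/300 ∈ [0, 5/23) → index 0
j=1: u_1=71/300 ∈ [5/23, 9/23) → index 1
j=2: u_2=131/300 ∈ [9/23, 18/23) → index 2
j=3: u_3=191/300 ∈ [9/23, 18/23) → index 2
j=4: u_4=251/300 ∈ [18/23, 22/23) → index 3

0 1 2 2 3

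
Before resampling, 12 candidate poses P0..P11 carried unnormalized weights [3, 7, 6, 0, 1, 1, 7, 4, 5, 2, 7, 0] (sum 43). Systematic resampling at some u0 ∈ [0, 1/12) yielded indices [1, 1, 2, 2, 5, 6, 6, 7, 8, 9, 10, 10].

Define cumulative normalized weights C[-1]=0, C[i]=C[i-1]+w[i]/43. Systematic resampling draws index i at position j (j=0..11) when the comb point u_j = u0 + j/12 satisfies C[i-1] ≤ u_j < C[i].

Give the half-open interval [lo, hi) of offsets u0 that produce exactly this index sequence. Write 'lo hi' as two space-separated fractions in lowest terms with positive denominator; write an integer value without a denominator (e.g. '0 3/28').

C = [3/43, 10/43, 16/43, 16/43, 17/43, 18/43, 25/43, 29/43, 34/43, 36/43, 1, 1]
j=0 picked index 1: u0 ∈ [3/43, 10/43)
j=1 picked index 1: u0 ∈ [-7/516, 77/516)
j=2 picked index 2: u0 ∈ [17/258, 53/258)
j=3 picked index 2: u0 ∈ [-3/172, 21/172)
j=4 picked index 5: u0 ∈ [8/129, 11/129)
j=5 picked index 6: u0 ∈ [1/516, 85/516)
j=6 picked index 6: u0 ∈ [-7/86, 7/86)
j=7 picked index 7: u0 ∈ [-1/516, 47/516)
j=8 picked index 8: u0 ∈ [1/129, 16/129)
j=9 picked index 9: u0 ∈ [7/172, 15/172)
j=10 picked index 10: u0 ∈ [1/258, 1/6)
j=11 picked index 10: u0 ∈ [-41/516, 1/12)
intersection: [3/43, 7/86)

3/43 7/86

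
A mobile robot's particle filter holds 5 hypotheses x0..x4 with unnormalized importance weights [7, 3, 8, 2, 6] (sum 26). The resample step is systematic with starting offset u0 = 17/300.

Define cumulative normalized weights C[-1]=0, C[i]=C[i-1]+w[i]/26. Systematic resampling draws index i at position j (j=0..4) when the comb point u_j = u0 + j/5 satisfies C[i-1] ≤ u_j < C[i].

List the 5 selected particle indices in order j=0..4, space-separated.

0 0 2 2 4

C = [7/26, 5/13, 9/13, 10/13, 1]
j=0: u_0=17/300 ∈ [0, 7/26) → index 0
j=1: u_1=77/300 ∈ [0, 7/26) → index 0
j=2: u_2=137/300 ∈ [5/13, 9/13) → index 2
j=3: u_3=197/300 ∈ [5/13, 9/13) → index 2
j=4: u_4=257/300 ∈ [10/13, 1) → index 4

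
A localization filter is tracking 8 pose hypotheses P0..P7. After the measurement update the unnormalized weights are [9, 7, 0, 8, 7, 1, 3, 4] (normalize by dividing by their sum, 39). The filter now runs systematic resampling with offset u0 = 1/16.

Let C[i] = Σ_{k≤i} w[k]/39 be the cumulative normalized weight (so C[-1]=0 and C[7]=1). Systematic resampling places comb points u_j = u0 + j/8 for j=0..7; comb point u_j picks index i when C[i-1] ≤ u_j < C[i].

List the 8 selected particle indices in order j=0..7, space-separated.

0 0 1 3 3 4 5 7

C = [3/13, 16/39, 16/39, 8/13, 31/39, 32/39, 35/39, 1]
j=0: u_0=1/16 ∈ [0, 3/13) → index 0
j=1: u_1=3/16 ∈ [0, 3/13) → index 0
j=2: u_2=5/16 ∈ [3/13, 16/39) → index 1
j=3: u_3=7/16 ∈ [16/39, 8/13) → index 3
j=4: u_4=9/16 ∈ [16/39, 8/13) → index 3
j=5: u_5=11/16 ∈ [8/13, 31/39) → index 4
j=6: u_6=13/16 ∈ [31/39, 32/39) → index 5
j=7: u_7=15/16 ∈ [35/39, 1) → index 7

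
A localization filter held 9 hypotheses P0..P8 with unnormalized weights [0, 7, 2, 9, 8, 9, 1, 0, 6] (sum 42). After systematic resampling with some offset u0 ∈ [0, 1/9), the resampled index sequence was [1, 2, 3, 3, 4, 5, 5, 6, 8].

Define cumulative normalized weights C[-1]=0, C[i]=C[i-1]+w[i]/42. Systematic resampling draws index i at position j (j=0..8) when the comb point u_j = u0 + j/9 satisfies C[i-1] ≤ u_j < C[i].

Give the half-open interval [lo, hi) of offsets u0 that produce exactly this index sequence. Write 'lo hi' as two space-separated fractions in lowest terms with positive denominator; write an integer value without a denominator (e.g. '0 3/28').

C = [0, 1/6, 3/14, 3/7, 13/21, 5/6, 6/7, 6/7, 1]
j=0 picked index 1: u0 ∈ [0, 1/6)
j=1 picked index 2: u0 ∈ [1/18, 13/126)
j=2 picked index 3: u0 ∈ [-1/126, 13/63)
j=3 picked index 3: u0 ∈ [-5/42, 2/21)
j=4 picked index 4: u0 ∈ [-1/63, 11/63)
j=5 picked index 5: u0 ∈ [4/63, 5/18)
j=6 picked index 5: u0 ∈ [-1/21, 1/6)
j=7 picked index 6: u0 ∈ [1/18, 5/63)
j=8 picked index 8: u0 ∈ [-2/63, 1/9)
intersection: [4/63, 5/63)

4/63 5/63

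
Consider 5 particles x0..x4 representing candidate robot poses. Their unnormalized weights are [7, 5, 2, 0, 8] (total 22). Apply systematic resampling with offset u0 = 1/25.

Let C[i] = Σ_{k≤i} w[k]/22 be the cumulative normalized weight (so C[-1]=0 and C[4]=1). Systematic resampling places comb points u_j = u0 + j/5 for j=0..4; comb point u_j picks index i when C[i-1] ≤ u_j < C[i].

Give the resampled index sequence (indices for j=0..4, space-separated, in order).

C = [7/22, 6/11, 7/11, 7/11, 1]
j=0: u_0=1/25 ∈ [0, 7/22) → index 0
j=1: u_1=6/25 ∈ [0, 7/22) → index 0
j=2: u_2=11/25 ∈ [7/22, 6/11) → index 1
j=3: u_3=16/25 ∈ [7/11, 1) → index 4
j=4: u_4=21/25 ∈ [7/11, 1) → index 4

0 0 1 4 4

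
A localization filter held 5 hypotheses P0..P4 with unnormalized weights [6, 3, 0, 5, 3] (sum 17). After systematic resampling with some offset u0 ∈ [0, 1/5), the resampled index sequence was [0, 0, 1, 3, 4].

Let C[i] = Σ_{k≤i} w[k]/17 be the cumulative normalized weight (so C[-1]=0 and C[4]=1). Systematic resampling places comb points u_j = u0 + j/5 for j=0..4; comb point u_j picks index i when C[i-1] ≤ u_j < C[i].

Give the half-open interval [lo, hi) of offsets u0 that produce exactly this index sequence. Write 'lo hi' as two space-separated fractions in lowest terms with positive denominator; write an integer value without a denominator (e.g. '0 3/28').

C = [6/17, 9/17, 9/17, 14/17, 1]
j=0 picked index 0: u0 ∈ [0, 6/17)
j=1 picked index 0: u0 ∈ [-1/5, 13/85)
j=2 picked index 1: u0 ∈ [-4/85, 11/85)
j=3 picked index 3: u0 ∈ [-6/85, 19/85)
j=4 picked index 4: u0 ∈ [2/85, 1/5)
intersection: [2/85, 11/85)

2/85 11/85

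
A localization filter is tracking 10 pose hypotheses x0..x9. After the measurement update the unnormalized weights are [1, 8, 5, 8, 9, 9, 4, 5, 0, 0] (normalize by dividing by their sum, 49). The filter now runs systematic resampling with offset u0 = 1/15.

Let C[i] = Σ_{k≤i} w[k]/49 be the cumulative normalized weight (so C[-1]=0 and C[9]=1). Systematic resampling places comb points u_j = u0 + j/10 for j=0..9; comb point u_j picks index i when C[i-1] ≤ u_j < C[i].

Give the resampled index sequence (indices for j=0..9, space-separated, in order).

C = [1/49, 9/49, 2/7, 22/49, 31/49, 40/49, 44/49, 1, 1, 1]
j=0: u_0=1/15 ∈ [1/49, 9/49) → index 1
j=1: u_1=1/6 ∈ [1/49, 9/49) → index 1
j=2: u_2=4/15 ∈ [9/49, 2/7) → index 2
j=3: u_3=11/30 ∈ [2/7, 22/49) → index 3
j=4: u_4=7/15 ∈ [22/49, 31/49) → index 4
j=5: u_5=17/30 ∈ [22/49, 31/49) → index 4
j=6: u_6=2/3 ∈ [31/49, 40/49) → index 5
j=7: u_7=23/30 ∈ [31/49, 40/49) → index 5
j=8: u_8=13/15 ∈ [40/49, 44/49) → index 6
j=9: u_9=29/30 ∈ [44/49, 1) → index 7

1 1 2 3 4 4 5 5 6 7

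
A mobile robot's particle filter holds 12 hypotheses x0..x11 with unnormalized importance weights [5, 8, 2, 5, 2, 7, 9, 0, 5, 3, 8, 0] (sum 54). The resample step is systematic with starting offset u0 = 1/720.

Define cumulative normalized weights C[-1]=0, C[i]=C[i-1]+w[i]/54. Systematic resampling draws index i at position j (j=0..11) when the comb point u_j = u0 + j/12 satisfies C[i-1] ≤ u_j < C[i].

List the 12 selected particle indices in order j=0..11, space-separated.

0 0 1 2 3 5 5 6 6 8 9 10

C = [5/54, 13/54, 5/18, 10/27, 11/27, 29/54, 19/27, 19/27, 43/54, 23/27, 1, 1]
j=0: u_0=1/720 ∈ [0, 5/54) → index 0
j=1: u_1=61/720 ∈ [0, 5/54) → index 0
j=2: u_2=121/720 ∈ [5/54, 13/54) → index 1
j=3: u_3=181/720 ∈ [13/54, 5/18) → index 2
j=4: u_4=241/720 ∈ [5/18, 10/27) → index 3
j=5: u_5=301/720 ∈ [11/27, 29/54) → index 5
j=6: u_6=361/720 ∈ [11/27, 29/54) → index 5
j=7: u_7=421/720 ∈ [29/54, 19/27) → index 6
j=8: u_8=481/720 ∈ [29/54, 19/27) → index 6
j=9: u_9=541/720 ∈ [19/27, 43/54) → index 8
j=10: u_10=601/720 ∈ [43/54, 23/27) → index 9
j=11: u_11=661/720 ∈ [23/27, 1) → index 10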